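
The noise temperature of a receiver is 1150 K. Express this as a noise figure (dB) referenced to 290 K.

F = 1 + T_e/T₀ = 1 + 1150/290 = 4.96552
NF = 10 log₁₀(4.96552) = 6.96 dB

6.96 dB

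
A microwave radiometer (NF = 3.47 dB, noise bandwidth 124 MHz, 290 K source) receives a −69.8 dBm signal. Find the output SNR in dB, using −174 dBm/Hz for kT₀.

Noise floor: N = −174 + 10 log₁₀(B) + NF
10 log₁₀(1.24×10⁸) = 80.93 dB
N = −174 + 80.93 + 3.47 = −89.60 dBm
SNR = P_sig − N = −69.8 − (−89.60) = 19.80 dB → 19.8 dB

19.8 dB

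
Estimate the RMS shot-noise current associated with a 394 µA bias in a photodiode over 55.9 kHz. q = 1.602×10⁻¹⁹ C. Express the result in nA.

2.66 nA

I_n = √(2qI·B)
2qI·B = 2 × 1.602×10⁻¹⁹ × 3.94×10⁻⁴ × 5.59×10⁴ = 7.06×10⁻¹⁸ A²
I_n = √(7.06×10⁻¹⁸) = 2.66×10⁻⁹ A = 2.66 nA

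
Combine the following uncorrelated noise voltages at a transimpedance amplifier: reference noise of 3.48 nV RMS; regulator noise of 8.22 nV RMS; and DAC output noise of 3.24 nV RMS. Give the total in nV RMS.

Uncorrelated sources add in power (mean-square): V_tot = √(ΣV_i²)
V_tot = √[(3.48×10⁻⁹)² + (8.22×10⁻⁹)² + (3.24×10⁻⁹)²] = 9.50×10⁻⁹ V = 9.50 nV

9.50 nV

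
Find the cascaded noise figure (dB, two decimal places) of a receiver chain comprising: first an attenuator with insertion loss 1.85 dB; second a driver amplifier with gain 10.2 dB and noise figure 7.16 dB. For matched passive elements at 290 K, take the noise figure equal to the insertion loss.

9.01 dB

Convert to linear (a loss of L dB is a gain of −L dB): F_i = 10^(NF_i/10), G_i = 10^(G_i,dB/10)
  Stage 1: F_1 = 10^(1.85/10) = 1.531, G_1 = 10^(−1.85/10) = 0.6531
  Stage 2: F_2 = 10^(7.16/10) = 5.200, G_2 = 10^(10.2/10) = 10.47
Friis cascade:
  F = 1.531 + (5.200 − 1)/0.6531 = 7.962
NF = 10 log₁₀(7.962) = 9.01 dB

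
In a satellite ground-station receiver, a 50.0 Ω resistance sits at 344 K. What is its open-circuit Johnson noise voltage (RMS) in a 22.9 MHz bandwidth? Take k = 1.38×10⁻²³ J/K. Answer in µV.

4.66 µV

V_n = √(4kTRB)
4kTRB = 4 × 1.38×10⁻²³ × 344 × 5.00×10¹ × 2.29×10⁷ = 2.17×10⁻¹¹ V²
V_n = √(2.17×10⁻¹¹) = 4.66×10⁻⁶ V = 4.66 µV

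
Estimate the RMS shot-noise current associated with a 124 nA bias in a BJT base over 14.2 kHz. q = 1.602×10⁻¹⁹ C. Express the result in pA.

23.8 pA

I_n = √(2qI·B)
2qI·B = 2 × 1.602×10⁻¹⁹ × 1.24×10⁻⁷ × 1.42×10⁴ = 5.64×10⁻²² A²
I_n = √(5.64×10⁻²²) = 2.38×10⁻¹¹ A = 23.8 pA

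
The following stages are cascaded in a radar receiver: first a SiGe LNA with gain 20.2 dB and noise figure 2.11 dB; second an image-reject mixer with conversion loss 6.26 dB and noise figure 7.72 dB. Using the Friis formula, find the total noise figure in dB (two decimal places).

2.23 dB

Convert to linear (a loss of L dB is a gain of −L dB): F_i = 10^(NF_i/10), G_i = 10^(G_i,dB/10)
  Stage 1: F_1 = 10^(2.11/10) = 1.626, G_1 = 10^(20.2/10) = 104.7
  Stage 2: F_2 = 10^(7.72/10) = 5.916, G_2 = 10^(−6.26/10) = 0.2366
Friis cascade:
  F = 1.626 + (5.916 − 1)/104.7 = 1.672
NF = 10 log₁₀(1.672) = 2.23 dB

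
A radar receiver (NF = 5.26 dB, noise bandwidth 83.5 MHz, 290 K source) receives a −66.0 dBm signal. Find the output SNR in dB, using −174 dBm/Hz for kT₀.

23.5 dB

Noise floor: N = −174 + 10 log₁₀(B) + NF
10 log₁₀(8.35×10⁷) = 79.22 dB
N = −174 + 79.22 + 5.26 = −89.52 dBm
SNR = P_sig − N = −66.0 − (−89.52) = 23.52 dB → 23.5 dB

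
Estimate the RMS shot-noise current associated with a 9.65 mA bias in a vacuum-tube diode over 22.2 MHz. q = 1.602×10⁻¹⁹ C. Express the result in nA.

262 nA

I_n = √(2qI·B)
2qI·B = 2 × 1.602×10⁻¹⁹ × 9.65×10⁻³ × 2.22×10⁷ = 6.86×10⁻¹⁴ A²
I_n = √(6.86×10⁻¹⁴) = 2.62×10⁻⁷ A = 262 nA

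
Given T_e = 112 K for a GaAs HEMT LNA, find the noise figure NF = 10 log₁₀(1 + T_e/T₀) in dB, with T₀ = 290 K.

1.42 dB

F = 1 + T_e/T₀ = 1 + 112/290 = 1.38621
NF = 10 log₁₀(1.38621) = 1.42 dB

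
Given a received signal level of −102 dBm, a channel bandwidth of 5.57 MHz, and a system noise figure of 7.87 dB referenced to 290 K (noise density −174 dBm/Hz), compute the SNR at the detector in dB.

−3.3 dB

Noise floor: N = −174 + 10 log₁₀(B) + NF
10 log₁₀(5.57×10⁶) = 67.46 dB
N = −174 + 67.46 + 7.87 = −98.67 dBm
SNR = P_sig − N = −102 − (−98.67) = −3.33 dB → −3.3 dB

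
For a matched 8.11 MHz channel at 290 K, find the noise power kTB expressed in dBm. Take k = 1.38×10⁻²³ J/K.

P_n = kTB = 1.38×10⁻²³ × 290 × 8.11×10⁶ = 3.25×10⁻¹⁴ W
In dBm: 10 log₁₀(3.25×10⁻¹⁴ / 10⁻³) = −104.9 dBm

−104.9 dBm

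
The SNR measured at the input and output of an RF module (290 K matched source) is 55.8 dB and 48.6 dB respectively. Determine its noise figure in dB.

NF (dB) = SNR_in(dB) − SNR_out(dB) when the source is at T₀
NF = 55.8 − 48.6 = 7.2 dB

7.2 dB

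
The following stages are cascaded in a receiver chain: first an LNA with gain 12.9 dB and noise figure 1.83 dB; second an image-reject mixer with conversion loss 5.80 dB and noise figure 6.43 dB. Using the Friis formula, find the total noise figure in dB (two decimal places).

2.30 dB

Convert to linear (a loss of L dB is a gain of −L dB): F_i = 10^(NF_i/10), G_i = 10^(G_i,dB/10)
  Stage 1: F_1 = 10^(1.83/10) = 1.524, G_1 = 10^(12.9/10) = 19.50
  Stage 2: F_2 = 10^(6.43/10) = 4.395, G_2 = 10^(−5.80/10) = 0.2630
Friis cascade:
  F = 1.524 + (4.395 − 1)/19.50 = 1.698
NF = 10 log₁₀(1.698) = 2.30 dB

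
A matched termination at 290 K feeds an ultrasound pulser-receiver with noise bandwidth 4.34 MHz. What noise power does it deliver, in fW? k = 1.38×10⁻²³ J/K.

P_n = kTB = 1.38×10⁻²³ × 290 × 4.34×10⁶ = 1.74×10⁻¹⁴ W = 17.4 fW

17.4 fW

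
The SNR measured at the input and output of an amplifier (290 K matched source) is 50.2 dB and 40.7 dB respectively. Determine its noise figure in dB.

9.5 dB

NF (dB) = SNR_in(dB) − SNR_out(dB) when the source is at T₀
NF = 50.2 − 40.7 = 9.5 dB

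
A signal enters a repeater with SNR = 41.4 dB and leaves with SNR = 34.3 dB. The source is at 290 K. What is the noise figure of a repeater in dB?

NF (dB) = SNR_in(dB) − SNR_out(dB) when the source is at T₀
NF = 41.4 − 34.3 = 7.1 dB

7.1 dB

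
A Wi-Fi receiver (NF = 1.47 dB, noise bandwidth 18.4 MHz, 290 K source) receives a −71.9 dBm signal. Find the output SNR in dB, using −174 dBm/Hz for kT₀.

28.0 dB

Noise floor: N = −174 + 10 log₁₀(B) + NF
10 log₁₀(1.84×10⁷) = 72.65 dB
N = −174 + 72.65 + 1.47 = −99.88 dBm
SNR = P_sig − N = −71.9 − (−99.88) = 27.98 dB → 28.0 dB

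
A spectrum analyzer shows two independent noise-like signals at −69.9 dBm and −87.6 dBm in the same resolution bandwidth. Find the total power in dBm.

Convert to linear, add, convert back:
P₁ = 1.02×10⁻¹⁰ W, P₂ = 1.74×10⁻¹² W
P_tot = 1.04×10⁻¹⁰ W → 10 log₁₀(P_tot / 10⁻³) = −69.8 dBm

−69.8 dBm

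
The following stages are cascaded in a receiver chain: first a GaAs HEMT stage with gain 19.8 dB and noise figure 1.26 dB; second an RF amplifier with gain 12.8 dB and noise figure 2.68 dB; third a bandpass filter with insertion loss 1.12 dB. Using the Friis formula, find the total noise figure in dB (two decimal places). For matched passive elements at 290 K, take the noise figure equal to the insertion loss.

Convert to linear (a loss of L dB is a gain of −L dB): F_i = 10^(NF_i/10), G_i = 10^(G_i,dB/10)
  Stage 1: F_1 = 10^(1.26/10) = 1.337, G_1 = 10^(19.8/10) = 95.50
  Stage 2: F_2 = 10^(2.68/10) = 1.854, G_2 = 10^(12.8/10) = 19.05
  Stage 3: F_3 = 10^(1.12/10) = 1.294, G_3 = 10^(−1.12/10) = 0.7727
Friis cascade:
  F = 1.337 + (1.854 − 1)/95.50 + (1.294 − 1)/1820 = 1.346
NF = 10 log₁₀(1.346) = 1.29 dB

1.29 dB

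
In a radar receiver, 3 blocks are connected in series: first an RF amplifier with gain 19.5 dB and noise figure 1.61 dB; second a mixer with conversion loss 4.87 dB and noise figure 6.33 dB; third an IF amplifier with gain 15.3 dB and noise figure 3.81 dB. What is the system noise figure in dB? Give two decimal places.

1.86 dB

Convert to linear (a loss of L dB is a gain of −L dB): F_i = 10^(NF_i/10), G_i = 10^(G_i,dB/10)
  Stage 1: F_1 = 10^(1.61/10) = 1.449, G_1 = 10^(19.5/10) = 89.13
  Stage 2: F_2 = 10^(6.33/10) = 4.295, G_2 = 10^(−4.87/10) = 0.3258
  Stage 3: F_3 = 10^(3.81/10) = 2.404, G_3 = 10^(15.3/10) = 33.88
Friis cascade:
  F = 1.449 + (4.295 − 1)/89.13 + (2.404 − 1)/29.04 = 1.534
NF = 10 log₁₀(1.534) = 1.86 dB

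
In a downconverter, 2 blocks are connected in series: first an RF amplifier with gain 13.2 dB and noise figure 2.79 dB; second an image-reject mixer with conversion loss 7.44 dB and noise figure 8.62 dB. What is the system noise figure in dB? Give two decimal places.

3.43 dB

Convert to linear (a loss of L dB is a gain of −L dB): F_i = 10^(NF_i/10), G_i = 10^(G_i,dB/10)
  Stage 1: F_1 = 10^(2.79/10) = 1.901, G_1 = 10^(13.2/10) = 20.89
  Stage 2: F_2 = 10^(8.62/10) = 7.278, G_2 = 10^(−7.44/10) = 0.1803
Friis cascade:
  F = 1.901 + (7.278 − 1)/20.89 = 2.202
NF = 10 log₁₀(2.202) = 3.43 dB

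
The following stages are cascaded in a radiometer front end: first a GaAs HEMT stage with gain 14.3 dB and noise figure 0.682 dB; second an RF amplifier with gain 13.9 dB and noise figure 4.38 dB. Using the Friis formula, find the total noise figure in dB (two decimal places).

Convert to linear (a loss of L dB is a gain of −L dB): F_i = 10^(NF_i/10), G_i = 10^(G_i,dB/10)
  Stage 1: F_1 = 10^(0.682/10) = 1.170, G_1 = 10^(14.3/10) = 26.92
  Stage 2: F_2 = 10^(4.38/10) = 2.742, G_2 = 10^(13.9/10) = 24.55
Friis cascade:
  F = 1.170 + (2.742 − 1)/26.92 = 1.235
NF = 10 log₁₀(1.235) = 0.92 dB

0.92 dB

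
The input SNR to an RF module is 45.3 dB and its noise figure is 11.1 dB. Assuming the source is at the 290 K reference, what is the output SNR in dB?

By definition F = SNR_in/SNR_out, so in dB: SNR_out = SNR_in − NF
SNR_out = 45.3 − 11.1 = 34.2 dB

34.2 dB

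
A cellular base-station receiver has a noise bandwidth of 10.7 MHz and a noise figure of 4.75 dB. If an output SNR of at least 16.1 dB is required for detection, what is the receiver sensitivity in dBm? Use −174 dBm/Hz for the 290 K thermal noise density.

Sensitivity = −174 + 10 log₁₀(B) + NF + SNR_min
= −174 + 70.29 + 4.75 + 16.1
= −82.86 dBm → −82.9 dBm

−82.9 dBm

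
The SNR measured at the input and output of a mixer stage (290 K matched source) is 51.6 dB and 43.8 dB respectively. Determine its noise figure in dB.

NF (dB) = SNR_in(dB) − SNR_out(dB) when the source is at T₀
NF = 51.6 − 43.8 = 7.8 dB

7.8 dB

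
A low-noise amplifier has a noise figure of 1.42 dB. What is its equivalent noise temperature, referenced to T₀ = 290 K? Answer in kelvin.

112 K

F = 10^(1.42/10) = 1.38676
T_e = (F − 1)·T₀ = (1.38676 − 1) × 290 = 112 K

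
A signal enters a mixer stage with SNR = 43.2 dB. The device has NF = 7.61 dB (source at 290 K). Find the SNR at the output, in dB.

35.59 dB

By definition F = SNR_in/SNR_out, so in dB: SNR_out = SNR_in − NF
SNR_out = 43.2 − 7.61 = 35.59 dB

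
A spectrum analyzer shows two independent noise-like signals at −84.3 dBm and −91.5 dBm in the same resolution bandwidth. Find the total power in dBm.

Convert to linear, add, convert back:
P₁ = 3.72×10⁻¹² W, P₂ = 7.08×10⁻¹³ W
P_tot = 4.42×10⁻¹² W → 10 log₁₀(P_tot / 10⁻³) = −83.5 dBm

−83.5 dBm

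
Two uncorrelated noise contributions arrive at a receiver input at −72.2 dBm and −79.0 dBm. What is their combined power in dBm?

−71.4 dBm

Convert to linear, add, convert back:
P₁ = 6.03×10⁻¹¹ W, P₂ = 1.26×10⁻¹¹ W
P_tot = 7.28×10⁻¹¹ W → 10 log₁₀(P_tot / 10⁻³) = −71.4 dBm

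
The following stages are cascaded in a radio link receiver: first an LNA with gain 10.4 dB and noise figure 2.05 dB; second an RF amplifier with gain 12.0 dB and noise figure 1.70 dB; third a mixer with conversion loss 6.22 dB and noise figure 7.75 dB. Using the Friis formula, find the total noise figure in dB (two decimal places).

2.24 dB

Convert to linear (a loss of L dB is a gain of −L dB): F_i = 10^(NF_i/10), G_i = 10^(G_i,dB/10)
  Stage 1: F_1 = 10^(2.05/10) = 1.603, G_1 = 10^(10.4/10) = 10.96
  Stage 2: F_2 = 10^(1.70/10) = 1.479, G_2 = 10^(12.0/10) = 15.85
  Stage 3: F_3 = 10^(7.75/10) = 5.957, G_3 = 10^(−6.22/10) = 0.2388
Friis cascade:
  F = 1.603 + (1.479 − 1)/10.96 + (5.957 − 1)/173.8 = 1.675
NF = 10 log₁₀(1.675) = 2.24 dB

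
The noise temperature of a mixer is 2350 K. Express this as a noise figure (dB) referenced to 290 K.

9.59 dB

F = 1 + T_e/T₀ = 1 + 2350/290 = 9.10345
NF = 10 log₁₀(9.10345) = 9.59 dB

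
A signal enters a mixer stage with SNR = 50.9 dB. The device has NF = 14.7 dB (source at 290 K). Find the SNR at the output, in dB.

36.2 dB

By definition F = SNR_in/SNR_out, so in dB: SNR_out = SNR_in − NF
SNR_out = 50.9 − 14.7 = 36.2 dB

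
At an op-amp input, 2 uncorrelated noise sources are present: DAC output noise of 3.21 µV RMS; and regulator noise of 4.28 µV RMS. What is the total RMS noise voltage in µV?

Uncorrelated sources add in power (mean-square): V_tot = √(ΣV_i²)
V_tot = √[(3.21×10⁻⁶)² + (4.28×10⁻⁶)²] = 5.35×10⁻⁶ V = 5.35 µV

5.35 µV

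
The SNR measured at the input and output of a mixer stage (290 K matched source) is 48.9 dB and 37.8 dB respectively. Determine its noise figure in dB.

NF (dB) = SNR_in(dB) − SNR_out(dB) when the source is at T₀
NF = 48.9 − 37.8 = 11.1 dB

11.1 dB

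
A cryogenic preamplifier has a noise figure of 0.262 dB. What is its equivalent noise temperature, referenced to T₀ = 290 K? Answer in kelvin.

F = 10^(0.262/10) = 1.06218
T_e = (F − 1)·T₀ = (1.06218 − 1) × 290 = 18.0 K

18.0 K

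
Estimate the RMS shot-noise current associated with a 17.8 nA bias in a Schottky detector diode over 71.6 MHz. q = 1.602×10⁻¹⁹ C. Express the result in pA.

I_n = √(2qI·B)
2qI·B = 2 × 1.602×10⁻¹⁹ × 1.78×10⁻⁸ × 7.16×10⁷ = 4.08×10⁻¹⁹ A²
I_n = √(4.08×10⁻¹⁹) = 6.39×10⁻¹⁰ A = 639 pA

639 pA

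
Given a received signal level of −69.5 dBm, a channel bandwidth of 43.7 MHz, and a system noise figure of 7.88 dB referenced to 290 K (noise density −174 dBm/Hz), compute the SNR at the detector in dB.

20.2 dB

Noise floor: N = −174 + 10 log₁₀(B) + NF
10 log₁₀(4.37×10⁷) = 76.4 dB
N = −174 + 76.4 + 7.88 = −89.72 dBm
SNR = P_sig − N = −69.5 − (−89.72) = 20.22 dB → 20.2 dB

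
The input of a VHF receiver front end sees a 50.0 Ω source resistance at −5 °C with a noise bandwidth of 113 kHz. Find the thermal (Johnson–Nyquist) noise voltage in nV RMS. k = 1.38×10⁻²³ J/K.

289 nV

T = −5 °C + 273.15 = 268.15 K
V_n = √(4kTRB)
4kTRB = 4 × 1.38×10⁻²³ × 268.15 × 5.00×10¹ × 1.13×10⁵ = 8.36×10⁻¹⁴ V²
V_n = √(8.36×10⁻¹⁴) = 2.89×10⁻⁷ V = 289 nV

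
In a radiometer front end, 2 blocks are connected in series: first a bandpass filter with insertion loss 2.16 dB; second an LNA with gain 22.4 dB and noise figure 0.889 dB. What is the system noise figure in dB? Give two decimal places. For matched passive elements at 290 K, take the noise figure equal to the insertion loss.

3.05 dB

Convert to linear (a loss of L dB is a gain of −L dB): F_i = 10^(NF_i/10), G_i = 10^(G_i,dB/10)
  Stage 1: F_1 = 10^(2.16/10) = 1.644, G_1 = 10^(−2.16/10) = 0.6081
  Stage 2: F_2 = 10^(0.889/10) = 1.227, G_2 = 10^(22.4/10) = 173.8
Friis cascade:
  F = 1.644 + (1.227 − 1)/0.6081 = 2.018
NF = 10 log₁₀(2.018) = 3.05 dB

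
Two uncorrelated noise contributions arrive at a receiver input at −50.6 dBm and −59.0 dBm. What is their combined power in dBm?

Convert to linear, add, convert back:
P₁ = 8.71×10⁻⁹ W, P₂ = 1.26×10⁻⁹ W
P_tot = 9.97×10⁻⁹ W → 10 log₁₀(P_tot / 10⁻³) = −50.0 dBm

−50.0 dBm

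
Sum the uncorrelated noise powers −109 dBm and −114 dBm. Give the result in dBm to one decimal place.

Convert to linear, add, convert back:
P₁ = 1.26×10⁻¹⁴ W, P₂ = 3.98×10⁻¹⁵ W
P_tot = 1.66×10⁻¹⁴ W → 10 log₁₀(P_tot / 10⁻³) = −107.8 dBm

−107.8 dBm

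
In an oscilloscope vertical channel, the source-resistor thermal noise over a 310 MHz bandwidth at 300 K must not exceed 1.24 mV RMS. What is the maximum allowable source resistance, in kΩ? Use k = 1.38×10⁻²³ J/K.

Johnson–Nyquist: V_n = √(4kTRB) ⇒ R = V_n² / (4kTB)
4kTB = 4 × 1.38×10⁻²³ × 300 × 3.10×10⁸ = 5.13×10⁻¹²
R = (1.24×10⁻³)² / 5.13×10⁻¹² = 3.00×10⁵ Ω = 300 kΩ

300 kΩ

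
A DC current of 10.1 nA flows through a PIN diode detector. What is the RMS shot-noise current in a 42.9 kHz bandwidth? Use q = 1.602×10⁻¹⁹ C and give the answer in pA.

I_n = √(2qI·B)
2qI·B = 2 × 1.602×10⁻¹⁹ × 1.01×10⁻⁸ × 4.29×10⁴ = 1.39×10⁻²² A²
I_n = √(1.39×10⁻²²) = 1.18×10⁻¹¹ A = 11.8 pA

11.8 pA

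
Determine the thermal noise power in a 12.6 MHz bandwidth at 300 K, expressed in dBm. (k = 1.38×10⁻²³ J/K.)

P_n = kTB = 1.38×10⁻²³ × 300 × 1.26×10⁷ = 5.22×10⁻¹⁴ W
In dBm: 10 log₁₀(5.22×10⁻¹⁴ / 10⁻³) = −102.8 dBm

−102.8 dBm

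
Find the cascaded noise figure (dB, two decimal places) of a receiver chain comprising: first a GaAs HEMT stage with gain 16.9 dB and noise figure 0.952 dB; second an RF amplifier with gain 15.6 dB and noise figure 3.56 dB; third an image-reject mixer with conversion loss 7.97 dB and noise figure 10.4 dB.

Convert to linear (a loss of L dB is a gain of −L dB): F_i = 10^(NF_i/10), G_i = 10^(G_i,dB/10)
  Stage 1: F_1 = 10^(0.952/10) = 1.245, G_1 = 10^(16.9/10) = 48.98
  Stage 2: F_2 = 10^(3.56/10) = 2.270, G_2 = 10^(15.6/10) = 36.31
  Stage 3: F_3 = 10^(10.4/10) = 10.96, G_3 = 10^(−7.97/10) = 0.1596
Friis cascade:
  F = 1.245 + (2.270 − 1)/48.98 + (10.96 − 1)/1778 = 1.277
NF = 10 log₁₀(1.277) = 1.06 dB

1.06 dB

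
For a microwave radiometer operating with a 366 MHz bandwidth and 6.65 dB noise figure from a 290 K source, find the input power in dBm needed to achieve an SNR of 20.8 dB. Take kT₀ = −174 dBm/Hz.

Sensitivity = −174 + 10 log₁₀(B) + NF + SNR_min
= −174 + 85.63 + 6.65 + 20.8
= −60.92 dBm → −60.9 dBm

−60.9 dBm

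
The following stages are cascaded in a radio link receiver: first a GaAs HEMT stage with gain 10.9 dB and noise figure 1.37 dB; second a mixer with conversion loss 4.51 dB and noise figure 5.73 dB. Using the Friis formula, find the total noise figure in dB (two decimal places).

2.02 dB

Convert to linear (a loss of L dB is a gain of −L dB): F_i = 10^(NF_i/10), G_i = 10^(G_i,dB/10)
  Stage 1: F_1 = 10^(1.37/10) = 1.371, G_1 = 10^(10.9/10) = 12.30
  Stage 2: F_2 = 10^(5.73/10) = 3.741, G_2 = 10^(−4.51/10) = 0.3540
Friis cascade:
  F = 1.371 + (3.741 − 1)/12.30 = 1.594
NF = 10 log₁₀(1.594) = 2.02 dB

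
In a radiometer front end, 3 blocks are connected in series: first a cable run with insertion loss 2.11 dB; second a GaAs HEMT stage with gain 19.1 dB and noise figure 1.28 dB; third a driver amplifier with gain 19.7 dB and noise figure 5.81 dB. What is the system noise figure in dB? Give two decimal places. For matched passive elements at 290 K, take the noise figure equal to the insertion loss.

Convert to linear (a loss of L dB is a gain of −L dB): F_i = 10^(NF_i/10), G_i = 10^(G_i,dB/10)
  Stage 1: F_1 = 10^(2.11/10) = 1.626, G_1 = 10^(−2.11/10) = 0.6152
  Stage 2: F_2 = 10^(1.28/10) = 1.343, G_2 = 10^(19.1/10) = 81.28
  Stage 3: F_3 = 10^(5.81/10) = 3.811, G_3 = 10^(19.7/10) = 93.33
Friis cascade:
  F = 1.626 + (1.343 − 1)/0.6152 + (3.811 − 1)/50.00 = 2.239
NF = 10 log₁₀(2.239) = 3.50 dB

3.50 dB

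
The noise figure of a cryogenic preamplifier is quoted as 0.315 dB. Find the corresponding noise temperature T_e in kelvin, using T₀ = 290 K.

21.8 K

F = 10^(0.315/10) = 1.07523
T_e = (F − 1)·T₀ = (1.07523 − 1) × 290 = 21.8 K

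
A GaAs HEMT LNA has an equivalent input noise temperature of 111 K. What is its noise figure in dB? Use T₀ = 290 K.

1.41 dB

F = 1 + T_e/T₀ = 1 + 111/290 = 1.38276
NF = 10 log₁₀(1.38276) = 1.41 dB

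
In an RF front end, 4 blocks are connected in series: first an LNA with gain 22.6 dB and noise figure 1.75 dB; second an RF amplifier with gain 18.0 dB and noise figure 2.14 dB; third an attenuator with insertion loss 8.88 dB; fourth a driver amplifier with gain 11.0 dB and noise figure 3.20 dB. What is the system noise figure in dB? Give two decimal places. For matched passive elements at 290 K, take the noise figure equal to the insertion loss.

Convert to linear (a loss of L dB is a gain of −L dB): F_i = 10^(NF_i/10), G_i = 10^(G_i,dB/10)
  Stage 1: F_1 = 10^(1.75/10) = 1.496, G_1 = 10^(22.6/10) = 182.0
  Stage 2: F_2 = 10^(2.14/10) = 1.637, G_2 = 10^(18.0/10) = 63.10
  Stage 3: F_3 = 10^(8.88/10) = 7.727, G_3 = 10^(−8.88/10) = 0.1294
  Stage 4: F_4 = 10^(3.20/10) = 2.089, G_4 = 10^(11.0/10) = 12.59
Friis cascade:
  F = 1.496 + (1.637 − 1)/182.0 + (7.727 − 1)/1.148×10⁴ + (2.089 − 1)/1486 = 1.501
NF = 10 log₁₀(1.501) = 1.76 dB

1.76 dB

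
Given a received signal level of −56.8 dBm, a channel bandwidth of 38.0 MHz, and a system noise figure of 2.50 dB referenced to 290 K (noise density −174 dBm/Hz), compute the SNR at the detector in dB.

Noise floor: N = −174 + 10 log₁₀(B) + NF
10 log₁₀(3.80×10⁷) = 75.8 dB
N = −174 + 75.8 + 2.50 = −95.70 dBm
SNR = P_sig − N = −56.8 − (−95.70) = 38.90 dB → 38.9 dB

38.9 dB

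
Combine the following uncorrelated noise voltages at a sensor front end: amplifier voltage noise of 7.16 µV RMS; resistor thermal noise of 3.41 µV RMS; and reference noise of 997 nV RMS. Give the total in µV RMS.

Uncorrelated sources add in power (mean-square): V_tot = √(ΣV_i²)
V_tot = √[(7.16×10⁻⁶)² + (3.41×10⁻⁶)² + (9.97×10⁻⁷)²] = 7.99×10⁻⁶ V = 7.99 µV

7.99 µV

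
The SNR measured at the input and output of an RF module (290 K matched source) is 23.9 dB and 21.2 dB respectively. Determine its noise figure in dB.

2.7 dB

NF (dB) = SNR_in(dB) − SNR_out(dB) when the source is at T₀
NF = 23.9 − 21.2 = 2.7 dB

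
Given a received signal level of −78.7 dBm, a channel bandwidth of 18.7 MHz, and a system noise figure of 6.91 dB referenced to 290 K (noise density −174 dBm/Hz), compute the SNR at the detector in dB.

15.7 dB

Noise floor: N = −174 + 10 log₁₀(B) + NF
10 log₁₀(1.87×10⁷) = 72.72 dB
N = −174 + 72.72 + 6.91 = −94.37 dBm
SNR = P_sig − N = −78.7 − (−94.37) = 15.67 dB → 15.7 dB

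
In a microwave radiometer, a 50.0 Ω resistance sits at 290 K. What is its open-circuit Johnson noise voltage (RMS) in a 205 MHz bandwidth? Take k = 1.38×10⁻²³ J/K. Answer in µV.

12.8 µV

V_n = √(4kTRB)
4kTRB = 4 × 1.38×10⁻²³ × 290 × 5.00×10¹ × 2.05×10⁸ = 1.64×10⁻¹⁰ V²
V_n = √(1.64×10⁻¹⁰) = 1.28×10⁻⁵ V = 12.8 µV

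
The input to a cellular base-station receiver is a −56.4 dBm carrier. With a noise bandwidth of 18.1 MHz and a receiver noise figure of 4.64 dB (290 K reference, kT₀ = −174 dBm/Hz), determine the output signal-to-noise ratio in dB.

Noise floor: N = −174 + 10 log₁₀(B) + NF
10 log₁₀(1.81×10⁷) = 72.58 dB
N = −174 + 72.58 + 4.64 = −96.78 dBm
SNR = P_sig − N = −56.4 − (−96.78) = 40.38 dB → 40.4 dB

40.4 dB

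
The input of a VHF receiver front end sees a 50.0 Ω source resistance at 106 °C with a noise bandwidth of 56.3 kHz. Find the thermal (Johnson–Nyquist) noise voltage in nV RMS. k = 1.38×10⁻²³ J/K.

243 nV

T = 106 °C + 273.15 = 379.15 K
V_n = √(4kTRB)
4kTRB = 4 × 1.38×10⁻²³ × 379.15 × 5.00×10¹ × 5.63×10⁴ = 5.89×10⁻¹⁴ V²
V_n = √(5.89×10⁻¹⁴) = 2.43×10⁻⁷ V = 243 nV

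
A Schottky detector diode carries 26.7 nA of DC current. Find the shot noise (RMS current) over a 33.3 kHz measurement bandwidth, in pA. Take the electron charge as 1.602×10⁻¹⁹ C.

16.9 pA

I_n = √(2qI·B)
2qI·B = 2 × 1.602×10⁻¹⁹ × 2.67×10⁻⁸ × 3.33×10⁴ = 2.85×10⁻²² A²
I_n = √(2.85×10⁻²²) = 1.69×10⁻¹¹ A = 16.9 pA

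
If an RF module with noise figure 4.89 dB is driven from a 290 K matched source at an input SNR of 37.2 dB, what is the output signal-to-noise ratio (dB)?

32.31 dB

By definition F = SNR_in/SNR_out, so in dB: SNR_out = SNR_in − NF
SNR_out = 37.2 − 4.89 = 32.31 dB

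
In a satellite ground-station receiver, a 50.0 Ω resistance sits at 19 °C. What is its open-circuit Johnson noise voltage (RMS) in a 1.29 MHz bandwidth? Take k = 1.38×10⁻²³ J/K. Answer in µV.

T = 19 °C + 273.15 = 292.15 K
V_n = √(4kTRB)
4kTRB = 4 × 1.38×10⁻²³ × 292.15 × 5.00×10¹ × 1.29×10⁶ = 1.04×10⁻¹² V²
V_n = √(1.04×10⁻¹²) = 1.02×10⁻⁶ V = 1.02 µV

1.02 µV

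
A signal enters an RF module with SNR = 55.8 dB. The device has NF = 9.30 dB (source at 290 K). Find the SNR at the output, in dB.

46.50 dB

By definition F = SNR_in/SNR_out, so in dB: SNR_out = SNR_in − NF
SNR_out = 55.8 − 9.30 = 46.50 dB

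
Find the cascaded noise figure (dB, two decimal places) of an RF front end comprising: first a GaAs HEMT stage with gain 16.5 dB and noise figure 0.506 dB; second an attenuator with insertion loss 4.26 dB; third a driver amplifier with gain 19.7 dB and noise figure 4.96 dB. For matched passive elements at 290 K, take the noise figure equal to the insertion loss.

1.10 dB

Convert to linear (a loss of L dB is a gain of −L dB): F_i = 10^(NF_i/10), G_i = 10^(G_i,dB/10)
  Stage 1: F_1 = 10^(0.506/10) = 1.124, G_1 = 10^(16.5/10) = 44.67
  Stage 2: F_2 = 10^(4.26/10) = 2.667, G_2 = 10^(−4.26/10) = 0.3750
  Stage 3: F_3 = 10^(4.96/10) = 3.133, G_3 = 10^(19.7/10) = 93.33
Friis cascade:
  F = 1.124 + (2.667 − 1)/44.67 + (3.133 − 1)/16.75 = 1.288
NF = 10 log₁₀(1.288) = 1.10 dB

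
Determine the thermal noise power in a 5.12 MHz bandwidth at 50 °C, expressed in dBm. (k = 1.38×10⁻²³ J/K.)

−106.4 dBm

T = 50 °C + 273.15 = 323.15 K
P_n = kTB = 1.38×10⁻²³ × 323.15 × 5.12×10⁶ = 2.28×10⁻¹⁴ W
In dBm: 10 log₁₀(2.28×10⁻¹⁴ / 10⁻³) = −106.4 dBm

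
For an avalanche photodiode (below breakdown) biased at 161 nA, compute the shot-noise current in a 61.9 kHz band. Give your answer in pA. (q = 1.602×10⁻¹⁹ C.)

I_n = √(2qI·B)
2qI·B = 2 × 1.602×10⁻¹⁹ × 1.61×10⁻⁷ × 6.19×10⁴ = 3.19×10⁻²¹ A²
I_n = √(3.19×10⁻²¹) = 5.65×10⁻¹¹ A = 56.5 pA

56.5 pA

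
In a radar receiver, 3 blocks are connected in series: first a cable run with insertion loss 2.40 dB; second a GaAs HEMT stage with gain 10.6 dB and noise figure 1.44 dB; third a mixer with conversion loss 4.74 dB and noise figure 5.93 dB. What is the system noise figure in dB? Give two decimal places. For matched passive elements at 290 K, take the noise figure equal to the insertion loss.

Convert to linear (a loss of L dB is a gain of −L dB): F_i = 10^(NF_i/10), G_i = 10^(G_i,dB/10)
  Stage 1: F_1 = 10^(2.40/10) = 1.738, G_1 = 10^(−2.40/10) = 0.5754
  Stage 2: F_2 = 10^(1.44/10) = 1.393, G_2 = 10^(10.6/10) = 11.48
  Stage 3: F_3 = 10^(5.93/10) = 3.917, G_3 = 10^(−4.74/10) = 0.3357
Friis cascade:
  F = 1.738 + (1.393 − 1)/0.5754 + (3.917 − 1)/6.607 = 2.863
NF = 10 log₁₀(2.863) = 4.57 dB

4.57 dB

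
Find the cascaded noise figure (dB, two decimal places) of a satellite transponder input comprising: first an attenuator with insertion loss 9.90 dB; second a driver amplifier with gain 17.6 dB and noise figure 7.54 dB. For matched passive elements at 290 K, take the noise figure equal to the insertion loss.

Convert to linear (a loss of L dB is a gain of −L dB): F_i = 10^(NF_i/10), G_i = 10^(G_i,dB/10)
  Stage 1: F_1 = 10^(9.90/10) = 9.772, G_1 = 10^(−9.90/10) = 0.1023
  Stage 2: F_2 = 10^(7.54/10) = 5.675, G_2 = 10^(17.6/10) = 57.54
Friis cascade:
  F = 9.772 + (5.675 − 1)/0.1023 = 55.46
NF = 10 log₁₀(55.46) = 17.44 dB

17.44 dB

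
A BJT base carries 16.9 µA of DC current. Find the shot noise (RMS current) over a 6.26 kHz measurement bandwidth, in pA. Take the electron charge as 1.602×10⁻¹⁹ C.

184 pA

I_n = √(2qI·B)
2qI·B = 2 × 1.602×10⁻¹⁹ × 1.69×10⁻⁵ × 6.26×10³ = 3.39×10⁻²⁰ A²
I_n = √(3.39×10⁻²⁰) = 1.84×10⁻¹⁰ A = 184 pA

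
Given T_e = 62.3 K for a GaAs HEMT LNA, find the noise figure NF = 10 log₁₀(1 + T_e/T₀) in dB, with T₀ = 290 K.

0.845 dB

F = 1 + T_e/T₀ = 1 + 62.3/290 = 1.21483
NF = 10 log₁₀(1.21483) = 0.845 dB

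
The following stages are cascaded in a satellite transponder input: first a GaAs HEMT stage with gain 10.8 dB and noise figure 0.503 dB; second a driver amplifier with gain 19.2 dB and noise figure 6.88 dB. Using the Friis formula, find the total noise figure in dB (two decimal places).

1.60 dB

Convert to linear (a loss of L dB is a gain of −L dB): F_i = 10^(NF_i/10), G_i = 10^(G_i,dB/10)
  Stage 1: F_1 = 10^(0.503/10) = 1.123, G_1 = 10^(10.8/10) = 12.02
  Stage 2: F_2 = 10^(6.88/10) = 4.875, G_2 = 10^(19.2/10) = 83.18
Friis cascade:
  F = 1.123 + (4.875 − 1)/12.02 = 1.445
NF = 10 log₁₀(1.445) = 1.60 dB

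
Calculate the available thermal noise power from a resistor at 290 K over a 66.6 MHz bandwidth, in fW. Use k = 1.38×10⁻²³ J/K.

267 fW

P_n = kTB = 1.38×10⁻²³ × 290 × 6.66×10⁷ = 2.67×10⁻¹³ W = 267 fW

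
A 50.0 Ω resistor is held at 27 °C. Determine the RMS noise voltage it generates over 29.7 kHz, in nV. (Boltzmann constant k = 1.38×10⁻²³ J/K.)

T = 27 °C + 273.15 = 300.15 K
V_n = √(4kTRB)
4kTRB = 4 × 1.38×10⁻²³ × 300.15 × 5.00×10¹ × 2.97×10⁴ = 2.46×10⁻¹⁴ V²
V_n = √(2.46×10⁻¹⁴) = 1.57×10⁻⁷ V = 157 nV

157 nV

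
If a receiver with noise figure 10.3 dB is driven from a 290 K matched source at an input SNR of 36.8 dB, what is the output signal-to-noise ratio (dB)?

By definition F = SNR_in/SNR_out, so in dB: SNR_out = SNR_in − NF
SNR_out = 36.8 − 10.3 = 26.5 dB

26.5 dB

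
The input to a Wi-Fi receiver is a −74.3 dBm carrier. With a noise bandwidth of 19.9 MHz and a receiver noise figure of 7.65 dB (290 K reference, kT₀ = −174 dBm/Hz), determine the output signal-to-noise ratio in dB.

Noise floor: N = −174 + 10 log₁₀(B) + NF
10 log₁₀(1.99×10⁷) = 72.99 dB
N = −174 + 72.99 + 7.65 = −93.36 dBm
SNR = P_sig − N = −74.3 − (−93.36) = 19.06 dB → 19.1 dB

19.1 dB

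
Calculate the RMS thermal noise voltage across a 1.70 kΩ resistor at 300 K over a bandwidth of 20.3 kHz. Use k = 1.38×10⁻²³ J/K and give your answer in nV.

V_n = √(4kTRB)
4kTRB = 4 × 1.38×10⁻²³ × 300 × 1.70×10³ × 2.03×10⁴ = 5.71×10⁻¹³ V²
V_n = √(5.71×10⁻¹³) = 7.56×10⁻⁷ V = 756 nV

756 nV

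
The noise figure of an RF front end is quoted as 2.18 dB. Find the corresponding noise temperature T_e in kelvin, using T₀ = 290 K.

F = 10^(2.18/10) = 1.65196
T_e = (F − 1)·T₀ = (1.65196 − 1) × 290 = 189 K

189 K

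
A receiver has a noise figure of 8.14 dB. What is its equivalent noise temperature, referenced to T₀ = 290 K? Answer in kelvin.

1600 K

F = 10^(8.14/10) = 6.51628
T_e = (F − 1)·T₀ = (6.51628 − 1) × 290 = 1600 K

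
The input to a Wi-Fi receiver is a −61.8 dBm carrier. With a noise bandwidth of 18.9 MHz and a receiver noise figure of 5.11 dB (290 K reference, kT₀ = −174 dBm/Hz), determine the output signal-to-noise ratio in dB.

Noise floor: N = −174 + 10 log₁₀(B) + NF
10 log₁₀(1.89×10⁷) = 72.76 dB
N = −174 + 72.76 + 5.11 = −96.13 dBm
SNR = P_sig − N = −61.8 − (−96.13) = 34.33 dB → 34.3 dB

34.3 dB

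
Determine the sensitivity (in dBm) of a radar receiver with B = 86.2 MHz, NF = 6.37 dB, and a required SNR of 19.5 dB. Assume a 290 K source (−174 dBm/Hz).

−68.8 dBm

Sensitivity = −174 + 10 log₁₀(B) + NF + SNR_min
= −174 + 79.36 + 6.37 + 19.5
= −68.77 dBm → −68.8 dBm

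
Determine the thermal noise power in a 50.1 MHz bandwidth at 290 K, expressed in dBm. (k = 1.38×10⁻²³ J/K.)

−97.0 dBm

P_n = kTB = 1.38×10⁻²³ × 290 × 5.01×10⁷ = 2.01×10⁻¹³ W
In dBm: 10 log₁₀(2.01×10⁻¹³ / 10⁻³) = −97.0 dBm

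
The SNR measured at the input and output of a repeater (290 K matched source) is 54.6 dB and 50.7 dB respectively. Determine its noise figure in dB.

NF (dB) = SNR_in(dB) − SNR_out(dB) when the source is at T₀
NF = 54.6 − 50.7 = 3.9 dB

3.9 dB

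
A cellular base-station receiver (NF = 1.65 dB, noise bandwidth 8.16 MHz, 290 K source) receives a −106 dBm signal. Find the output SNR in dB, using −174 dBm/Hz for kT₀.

−2.8 dB

Noise floor: N = −174 + 10 log₁₀(B) + NF
10 log₁₀(8.16×10⁶) = 69.12 dB
N = −174 + 69.12 + 1.65 = −103.23 dBm
SNR = P_sig − N = −106 − (−103.23) = −2.77 dB → −2.8 dB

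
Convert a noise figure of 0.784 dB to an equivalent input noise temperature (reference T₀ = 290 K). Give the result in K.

F = 10^(0.784/10) = 1.19784
T_e = (F − 1)·T₀ = (1.19784 − 1) × 290 = 57.4 K

57.4 K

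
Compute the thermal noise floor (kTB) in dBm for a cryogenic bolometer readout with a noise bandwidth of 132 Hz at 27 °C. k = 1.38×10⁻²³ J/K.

−152.6 dBm

T = 27 °C + 273.15 = 300.15 K
P_n = kTB = 1.38×10⁻²³ × 300.15 × 1.32×10² = 5.47×10⁻¹⁹ W
In dBm: 10 log₁₀(5.47×10⁻¹⁹ / 10⁻³) = −152.6 dBm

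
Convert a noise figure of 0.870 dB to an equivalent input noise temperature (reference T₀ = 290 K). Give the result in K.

F = 10^(0.870/10) = 1.2218
T_e = (F − 1)·T₀ = (1.2218 − 1) × 290 = 64.3 K

64.3 K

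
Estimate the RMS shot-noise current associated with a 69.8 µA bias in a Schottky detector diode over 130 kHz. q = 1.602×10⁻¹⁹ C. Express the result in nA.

I_n = √(2qI·B)
2qI·B = 2 × 1.602×10⁻¹⁹ × 6.98×10⁻⁵ × 1.30×10⁵ = 2.91×10⁻¹⁸ A²
I_n = √(2.91×10⁻¹⁸) = 1.71×10⁻⁹ A = 1.71 nA

1.71 nA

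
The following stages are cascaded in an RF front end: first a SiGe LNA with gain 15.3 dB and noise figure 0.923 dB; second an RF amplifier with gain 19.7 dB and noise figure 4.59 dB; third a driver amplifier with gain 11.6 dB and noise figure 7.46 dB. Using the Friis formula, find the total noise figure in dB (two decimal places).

1.12 dB

Convert to linear (a loss of L dB is a gain of −L dB): F_i = 10^(NF_i/10), G_i = 10^(G_i,dB/10)
  Stage 1: F_1 = 10^(0.923/10) = 1.237, G_1 = 10^(15.3/10) = 33.88
  Stage 2: F_2 = 10^(4.59/10) = 2.877, G_2 = 10^(19.7/10) = 93.33
  Stage 3: F_3 = 10^(7.46/10) = 5.572, G_3 = 10^(11.6/10) = 14.45
Friis cascade:
  F = 1.237 + (2.877 − 1)/33.88 + (5.572 − 1)/3162 = 1.294
NF = 10 log₁₀(1.294) = 1.12 dB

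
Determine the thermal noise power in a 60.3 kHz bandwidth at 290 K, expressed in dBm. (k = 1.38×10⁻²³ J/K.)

P_n = kTB = 1.38×10⁻²³ × 290 × 6.03×10⁴ = 2.41×10⁻¹⁶ W
In dBm: 10 log₁₀(2.41×10⁻¹⁶ / 10⁻³) = −126.2 dBm

−126.2 dBm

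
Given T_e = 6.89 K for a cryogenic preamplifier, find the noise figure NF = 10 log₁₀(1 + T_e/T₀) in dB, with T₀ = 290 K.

F = 1 + T_e/T₀ = 1 + 6.89/290 = 1.02376
NF = 10 log₁₀(1.02376) = 0.102 dB

0.102 dB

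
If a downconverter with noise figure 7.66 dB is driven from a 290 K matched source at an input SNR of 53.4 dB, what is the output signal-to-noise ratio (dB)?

By definition F = SNR_in/SNR_out, so in dB: SNR_out = SNR_in − NF
SNR_out = 53.4 − 7.66 = 45.74 dB

45.74 dB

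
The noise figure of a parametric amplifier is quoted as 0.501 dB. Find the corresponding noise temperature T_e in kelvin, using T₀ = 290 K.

35.5 K

F = 10^(0.501/10) = 1.12228
T_e = (F − 1)·T₀ = (1.12228 − 1) × 290 = 35.5 K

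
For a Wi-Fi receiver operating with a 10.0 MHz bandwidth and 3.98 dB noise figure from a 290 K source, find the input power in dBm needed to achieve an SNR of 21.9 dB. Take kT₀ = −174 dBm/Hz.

−78.1 dBm

Sensitivity = −174 + 10 log₁₀(B) + NF + SNR_min
= −174 + 70 + 3.98 + 21.9
= −78.12 dBm → −78.1 dBm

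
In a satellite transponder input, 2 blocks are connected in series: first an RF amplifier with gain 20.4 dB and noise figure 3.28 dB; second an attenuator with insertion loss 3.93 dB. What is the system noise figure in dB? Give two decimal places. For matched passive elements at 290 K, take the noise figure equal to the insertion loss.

Convert to linear (a loss of L dB is a gain of −L dB): F_i = 10^(NF_i/10), G_i = 10^(G_i,dB/10)
  Stage 1: F_1 = 10^(3.28/10) = 2.128, G_1 = 10^(20.4/10) = 109.6
  Stage 2: F_2 = 10^(3.93/10) = 2.472, G_2 = 10^(−3.93/10) = 0.4046
Friis cascade:
  F = 2.128 + (2.472 − 1)/109.6 = 2.142
NF = 10 log₁₀(2.142) = 3.31 dB

3.31 dB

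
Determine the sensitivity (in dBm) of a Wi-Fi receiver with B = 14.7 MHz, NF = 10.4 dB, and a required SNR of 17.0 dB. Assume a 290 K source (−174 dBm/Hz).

−74.9 dBm

Sensitivity = −174 + 10 log₁₀(B) + NF + SNR_min
= −174 + 71.67 + 10.4 + 17.0
= −74.93 dBm → −74.9 dBm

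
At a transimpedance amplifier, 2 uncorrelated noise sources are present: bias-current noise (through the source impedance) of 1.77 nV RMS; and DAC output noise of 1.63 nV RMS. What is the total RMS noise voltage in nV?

2.41 nV

Uncorrelated sources add in power (mean-square): V_tot = √(ΣV_i²)
V_tot = √[(1.77×10⁻⁹)² + (1.63×10⁻⁹)²] = 2.41×10⁻⁹ V = 2.41 nV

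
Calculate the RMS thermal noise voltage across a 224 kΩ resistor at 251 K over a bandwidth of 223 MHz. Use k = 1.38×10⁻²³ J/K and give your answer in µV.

832 µV

V_n = √(4kTRB)
4kTRB = 4 × 1.38×10⁻²³ × 251 × 2.24×10⁵ × 2.23×10⁸ = 6.92×10⁻⁷ V²
V_n = √(6.92×10⁻⁷) = 8.32×10⁻⁴ V = 832 µV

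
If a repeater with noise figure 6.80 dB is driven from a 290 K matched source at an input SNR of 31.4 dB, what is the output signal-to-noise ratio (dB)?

24.60 dB

By definition F = SNR_in/SNR_out, so in dB: SNR_out = SNR_in − NF
SNR_out = 31.4 − 6.80 = 24.60 dB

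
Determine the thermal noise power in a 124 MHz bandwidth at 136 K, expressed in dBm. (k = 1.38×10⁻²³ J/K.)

P_n = kTB = 1.38×10⁻²³ × 136 × 1.24×10⁸ = 2.33×10⁻¹³ W
In dBm: 10 log₁₀(2.33×10⁻¹³ / 10⁻³) = −96.3 dBm

−96.3 dBm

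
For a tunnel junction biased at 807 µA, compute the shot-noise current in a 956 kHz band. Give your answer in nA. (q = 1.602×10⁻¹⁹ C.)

I_n = √(2qI·B)
2qI·B = 2 × 1.602×10⁻¹⁹ × 8.07×10⁻⁴ × 9.56×10⁵ = 2.47×10⁻¹⁶ A²
I_n = √(2.47×10⁻¹⁶) = 1.57×10⁻⁸ A = 15.7 nA

15.7 nA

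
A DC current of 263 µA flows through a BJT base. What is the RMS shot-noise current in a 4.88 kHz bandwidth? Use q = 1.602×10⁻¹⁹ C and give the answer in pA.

641 pA

I_n = √(2qI·B)
2qI·B = 2 × 1.602×10⁻¹⁹ × 2.63×10⁻⁴ × 4.88×10³ = 4.11×10⁻¹⁹ A²
I_n = √(4.11×10⁻¹⁹) = 6.41×10⁻¹⁰ A = 641 pA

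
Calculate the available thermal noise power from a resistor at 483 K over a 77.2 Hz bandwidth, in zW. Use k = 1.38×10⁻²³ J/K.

515 zW

P_n = kTB = 1.38×10⁻²³ × 483 × 7.72×10¹ = 5.15×10⁻¹⁹ W = 515 zW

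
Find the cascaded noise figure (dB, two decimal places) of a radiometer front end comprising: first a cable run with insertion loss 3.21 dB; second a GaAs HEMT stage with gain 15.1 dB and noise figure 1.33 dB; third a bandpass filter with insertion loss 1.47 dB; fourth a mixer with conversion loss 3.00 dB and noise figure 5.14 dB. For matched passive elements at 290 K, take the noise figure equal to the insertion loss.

Convert to linear (a loss of L dB is a gain of −L dB): F_i = 10^(NF_i/10), G_i = 10^(G_i,dB/10)
  Stage 1: F_1 = 10^(3.21/10) = 2.094, G_1 = 10^(−3.21/10) = 0.4775
  Stage 2: F_2 = 10^(1.33/10) = 1.358, G_2 = 10^(15.1/10) = 32.36
  Stage 3: F_3 = 10^(1.47/10) = 1.403, G_3 = 10^(−1.47/10) = 0.7129
  Stage 4: F_4 = 10^(5.14/10) = 3.266, G_4 = 10^(−3.00/10) = 0.5012
Friis cascade:
  F = 2.094 + (1.358 − 1)/0.4775 + (1.403 − 1)/15.45 + (3.266 − 1)/11.02 = 3.076
NF = 10 log₁₀(3.076) = 4.88 dB

4.88 dB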